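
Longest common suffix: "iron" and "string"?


Word 1: "iron"
Word 2: "string"
Comparing from end:
  Pos -1: 'n' != 'g' (stop)
LCS = "" (length 0)


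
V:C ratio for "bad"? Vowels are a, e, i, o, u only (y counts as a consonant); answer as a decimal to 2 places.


Word: "bad"
Vowels (a,e,i,o,u): 1
Consonants: 2
Ratio = 1/2
= 0.50


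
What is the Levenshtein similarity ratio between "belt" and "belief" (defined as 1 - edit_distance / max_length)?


Word 1: "belt" (length 4)
Word 2: "belief" (length 6)
One optimal edit sequence:
  1. keep 'b'
  2. keep 'e'
  3. keep 'l'
  4. insert 'i'  (+1)
  5. insert 'e'  (+1)
  6. substitute 't' -> 'f'  (+1)
Edit distance = 3
Max length = max(4, 6) = 6
Similarity = 1 - 3/6
= 0.5000


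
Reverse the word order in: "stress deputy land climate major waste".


Original: "stress deputy land climate major waste"
Words (1..n): stress | deputy | land | climate | major | waste
Reversed (n..1): waste | major | climate | land | deputy | stress
Result = "waste major climate land deputy stress"


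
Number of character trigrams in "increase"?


Word: "increase" (length 8)
Number of 3-grams = length - 3 + 1 = 8 - 3 + 1
= 6


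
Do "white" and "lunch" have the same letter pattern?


Pattern of "white": [0, 1, 2, 3, 4]
Pattern of "lunch": [0, 1, 2, 3, 4]
Patterns match
Same pattern = Yes


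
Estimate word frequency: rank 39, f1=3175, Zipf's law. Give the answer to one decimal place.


Zipf's law: f(r) = f(1) / r
f(1) = 3175
f(39) = 3175 / 39
= 81.4 occurrences


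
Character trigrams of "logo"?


Word: "logo" (length 4)
Number of trigrams = 4 - 3 + 1 = 2
  Position 0: "log"
  Position 1: "ogo"
Trigrams = "log", "ogo"


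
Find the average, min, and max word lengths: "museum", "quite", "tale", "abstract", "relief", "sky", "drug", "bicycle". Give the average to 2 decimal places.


Lengths: "museum"=6, "quite"=5, "tale"=4, "abstract"=8, "relief"=6, "sky"=3, "drug"=4, "bicycle"=7
Sum = 43, Count = 8
Average = 43/8 = 5.38
= avg=5.38, min=3, max=8


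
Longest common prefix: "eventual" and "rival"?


Word 1: "eventual"
Word 2: "rival"
Comparing from start:
  Pos 0: 'e' != 'r' (stop)
LCP = "" (length 0)


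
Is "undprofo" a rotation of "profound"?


Word: "profound", Candidate: "undprofo"
Method: check if candidate is substring of word+word
"profoundprofound" contains "undprofo"? Yes
Is rotation = Yes


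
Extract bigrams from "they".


Word: "they" (length 4)
Number of bigrams = 4 - 2 + 1 = 3
  Position 0: "th"
  Position 1: "he"
  Position 2: "ey"
Bigrams = "th", "he", "ey"


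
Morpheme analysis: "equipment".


Word: "equipment"
Morphemes: equip + -ment
Each morpheme carries meaning
= 2 morphemes


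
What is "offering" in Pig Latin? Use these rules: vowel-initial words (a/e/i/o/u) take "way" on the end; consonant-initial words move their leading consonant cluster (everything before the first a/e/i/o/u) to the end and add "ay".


Word: "offering"
Starts with vowel → add 'way'
Pig Latin = "offeringway"


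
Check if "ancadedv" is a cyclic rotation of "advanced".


Word: "advanced", Candidate: "ancadedv"
Method: check if candidate is substring of word+word
"advancedadvanced" contains "ancadedv"? No
Is rotation = No


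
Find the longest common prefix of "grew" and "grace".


Word 1: "grew"
Word 2: "grace"
Comparing from start:
  Pos 0: 'g' == 'g'
  Pos 1: 'r' == 'r'
  Pos 2: 'e' != 'a' (stop)
LCP = "gr" (length 2)


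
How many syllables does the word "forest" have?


Word: "forest"
Syllable breakdown: for-est
Counting: 2 parts
= 2 syllables


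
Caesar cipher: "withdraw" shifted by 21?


Word: "withdraw"
Shift: 21
Each letter → (letter + shift) mod 26:
  'w' (22) + 21 = 17 → 'r'
  'i' (8) + 21 = 3 → 'd'
  't' (19) + 21 = 14 → 'o'
  'h' (7) + 21 = 2 → 'c'
  'd' (3) + 21 = 24 → 'y'
  'r' (17) + 21 = 12 → 'm'
  'a' (0) + 21 = 21 → 'v'
  'w' (22) + 21 = 17 → 'r'
Result = "rdocymvr"


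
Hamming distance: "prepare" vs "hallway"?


Comparing character by character (same length = 7):
  Pos 0: 'p' vs 'h' !=
  Pos 1: 'r' vs 'a' !=
  Pos 2: 'e' vs 'l' !=
  Pos 3: 'p' vs 'l' !=
  Pos 4: 'a' vs 'w' !=
  Pos 5: 'r' vs 'a' !=
  Pos 6: 'e' vs 'y' !=
Hamming distance = 7


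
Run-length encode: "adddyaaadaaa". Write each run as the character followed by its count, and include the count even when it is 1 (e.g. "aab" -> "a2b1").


String: "adddyaaadaaa"
Scanning for consecutive runs:
  'a' x 1
  'd' x 3
  'y' x 1
  'a' x 3
  'd' x 1
  'a' x 3
RLE = "a1d3y1a3d1a3"


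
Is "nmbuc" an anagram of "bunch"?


Word 1: "bunch" → sorted: bchnu
Word 2: "nmbuc" → sorted: bcmnu
Same letters? bchnu != bcmnu
Anagram = No


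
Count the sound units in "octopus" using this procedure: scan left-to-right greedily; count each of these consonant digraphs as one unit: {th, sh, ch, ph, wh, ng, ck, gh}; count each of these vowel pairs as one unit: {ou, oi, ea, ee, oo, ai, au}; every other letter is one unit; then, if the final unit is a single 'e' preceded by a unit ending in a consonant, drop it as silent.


Word: "octopus" (7 letters)
Left-to-right scan:
  [1] 'o' (letter)
  [2] 'c' (letter)
  [3] 't' (letter)
  [4] 'o' (letter)
  [5] 'p' (letter)
  [6] 'u' (letter)
  [7] 's' (letter)
Units from scan: 7
Sound units = 7 units


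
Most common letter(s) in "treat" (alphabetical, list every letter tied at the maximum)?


Word: "treat"
Letter counts:
  'a': 1
  'e': 1
  'r': 1
  't': 2
Maximum count = 2
Most frequent = 't' (2 times each)


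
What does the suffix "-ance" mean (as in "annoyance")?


Suffix: -ance
Example: annoyance (annoy + -ance)
Meaning = state of


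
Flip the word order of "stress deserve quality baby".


Original: "stress deserve quality baby"
Words (1..n): stress | deserve | quality | baby
Reversed (n..1): baby | quality | deserve | stress
Result = "baby quality deserve stress"


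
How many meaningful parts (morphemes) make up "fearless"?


Word: "fearless"
Morphemes: fear / -less
Each morpheme carries meaning
= 2 morphemes


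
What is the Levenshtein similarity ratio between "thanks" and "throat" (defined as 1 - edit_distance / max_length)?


Word 1: "thanks" (length 6)
Word 2: "throat" (length 6)
One optimal edit sequence:
  1. keep 't'
  2. keep 'h'
  3. substitute 'a' -> 'r'  (+1)
  4. substitute 'n' -> 'o'  (+1)
  5. substitute 'k' -> 'a'  (+1)
  6. substitute 's' -> 't'  (+1)
Edit distance = 4
Max length = max(6, 6) = 6
Similarity = 1 - 4/6
= 0.3333


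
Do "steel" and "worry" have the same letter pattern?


Pattern of "steel": [0, 1, 2, 2, 3]
Pattern of "worry": [0, 1, 2, 2, 3]
Patterns match
Same pattern = Yes


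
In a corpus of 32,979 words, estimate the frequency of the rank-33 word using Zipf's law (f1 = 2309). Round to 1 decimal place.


Zipf's law: f(r) = f(1) / r
f(1) = 2309
f(33) = 2309 / 33
= 70.0 occurrences


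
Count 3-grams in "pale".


Word: "pale" (length 4)
Number of 3-grams = length - 3 + 1 = 4 - 3 + 1
= 2


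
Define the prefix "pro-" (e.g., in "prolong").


Prefix: pro-
Example: prolong = pro- + long
Meaning = forward / in favor of


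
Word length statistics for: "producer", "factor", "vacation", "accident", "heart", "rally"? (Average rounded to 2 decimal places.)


Lengths: "producer"=8, "factor"=6, "vacation"=8, "accident"=8, "heart"=5, "rally"=5
Sum = 40, Count = 6
Average = 40/6 = 6.67
= avg=6.67, min=5, max=8


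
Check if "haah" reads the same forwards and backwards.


Word: "haah"
Reversed: "haah"
Forward == Backward? haah == haah
Palindrome = Yes


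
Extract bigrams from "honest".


Word: "honest" (length 6)
Number of bigrams = 6 - 2 + 1 = 5
  Position 0: "ho"
  Position 1: "on"
  Position 2: "ne"
  Position 3: "es"
  Position 4: "st"
Bigrams = "ho", "on", "ne", "es", "st"


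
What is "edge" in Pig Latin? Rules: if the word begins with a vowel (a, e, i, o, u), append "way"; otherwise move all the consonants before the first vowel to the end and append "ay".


Word: "edge"
Starts with vowel → add 'way'
Pig Latin = "edgeway"


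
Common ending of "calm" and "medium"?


Word 1: "calm"
Word 2: "medium"
Comparing from end:
  Pos -1: 'm' == 'm'
  Pos -2: 'l' != 'u' (stop)
LCS = "m" (length 1)


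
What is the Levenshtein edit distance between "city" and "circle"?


Word 1: "city" (length 4)
Word 2: "circle" (length 6)
One optimal edit sequence (insert/delete/substitute each cost 1):
  1. keep 'c'
  2. keep 'i'
  3. insert 'r'  (+1)
  4. insert 'c'  (+1)
  5. substitute 't' -> 'l'  (+1)
  6. substitute 'y' -> 'e'  (+1)
Total edit operations: 4
Edit distance = 4


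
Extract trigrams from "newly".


Word: "newly" (length 5)
Number of trigrams = 5 - 3 + 1 = 3
  Position 0: "new"
  Position 1: "ewl"
  Position 2: "wly"
Trigrams = "new", "ewl", "wly"


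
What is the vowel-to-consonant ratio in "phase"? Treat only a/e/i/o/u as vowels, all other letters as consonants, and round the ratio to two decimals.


Word: "phase"
Vowels (a,e,i,o,u): 2
Consonants: 3
Ratio = 2/3
= 0.67


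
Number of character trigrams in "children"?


Word: "children" (length 8)
Number of 3-grams = length - 3 + 1 = 8 - 3 + 1
= 6


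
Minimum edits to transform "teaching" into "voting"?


Word 1: "teaching" (length 8)
Word 2: "voting" (length 6)
One optimal edit sequence (insert/delete/substitute each cost 1):
  1. delete 't'  (+1)
  2. delete 'e'  (+1)
  3. substitute 'a' -> 'v'  (+1)
  4. substitute 'c' -> 'o'  (+1)
  5. substitute 'h' -> 't'  (+1)
  6. keep 'i'
  7. keep 'n'
  8. keep 'g'
Total edit operations: 5
Edit distance = 5


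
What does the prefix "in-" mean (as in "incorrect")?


Prefix: in-
Example: incorrect = in- + correct
Meaning = not / into


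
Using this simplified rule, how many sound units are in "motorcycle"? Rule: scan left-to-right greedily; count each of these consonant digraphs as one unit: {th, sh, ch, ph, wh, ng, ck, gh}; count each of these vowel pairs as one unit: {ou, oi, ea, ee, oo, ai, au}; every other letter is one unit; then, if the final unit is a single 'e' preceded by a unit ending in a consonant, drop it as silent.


Word: "motorcycle" (10 letters)
Left-to-right scan:
  1. 'm' (letter)
  2. 'o' (letter)
  3. 't' (letter)
  4. 'o' (letter)
  5. 'r' (letter)
  6. 'c' (letter)
  7. 'y' (letter)
  8. 'c' (letter)
  9. 'l' (letter)
  10. 'e' (letter)
Units from scan: 10
Final unit is 'e' after a consonant -> drop as silent (-1)
Sound units = 9 units


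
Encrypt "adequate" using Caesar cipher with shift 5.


Word: "adequate"
Shift: 5
Each letter → (letter + shift) mod 26:
  'a' (0) + 5 = 5 → 'f'
  'd' (3) + 5 = 8 → 'i'
  'e' (4) + 5 = 9 → 'j'
  'q' (16) + 5 = 21 → 'v'
  'u' (20) + 5 = 25 → 'z'
  'a' (0) + 5 = 5 → 'f'
  't' (19) + 5 = 24 → 'y'
  'e' (4) + 5 = 9 → 'j'
Result = "fijvzfyj"


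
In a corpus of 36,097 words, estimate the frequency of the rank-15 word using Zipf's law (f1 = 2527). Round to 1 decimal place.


Zipf's law: f(r) = f(1) / r
f(1) = 2527
f(15) = 2527 / 15
= 168.5 occurrences


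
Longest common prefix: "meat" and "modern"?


Word 1: "meat"
Word 2: "modern"
Comparing from start:
  Pos 0: 'm' == 'm'
  Pos 1: 'e' != 'o' (stop)
LCP = "m" (length 1)


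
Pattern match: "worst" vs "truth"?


Pattern of "worst": [0, 1, 2, 3, 4]
Pattern of "truth": [0, 1, 2, 0, 3]
Patterns do not match
Same pattern = No


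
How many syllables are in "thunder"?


Word: "thunder"
Syllable breakdown: thun · der
Counting: 2 parts
= 2 syllables


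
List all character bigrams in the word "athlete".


Word: "athlete" (length 7)
Number of bigrams = 7 - 2 + 1 = 6
  Position 0: "at"
  Position 1: "th"
  Position 2: "hl"
  Position 3: "le"
  Position 4: "et"
  Position 5: "te"
Bigrams = "at", "th", "hl", "le", "et", "te"


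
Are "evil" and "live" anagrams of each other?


Word 1: "evil" → sorted: eilv
Word 2: "live" → sorted: eilv
Same letters? eilv == eilv
Anagram = Yes


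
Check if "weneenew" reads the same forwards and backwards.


Word: "weneenew"
Reversed: "weneenew"
Forward == Backward? weneenew == weneenew
Palindrome = Yes


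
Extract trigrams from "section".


Word: "section" (length 7)
Number of trigrams = 7 - 3 + 1 = 5
  Position 0: "sec"
  Position 1: "ect"
  Position 2: "cti"
  Position 3: "tio"
  Position 4: "ion"
Trigrams = "sec", "ect", "cti", "tio", "ion"


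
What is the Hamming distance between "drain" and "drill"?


Comparing character by character (same length = 5):
  Pos 0: 'd' vs 'd' =
  Pos 1: 'r' vs 'r' =
  Pos 2: 'a' vs 'i' !=
  Pos 3: 'i' vs 'l' !=
  Pos 4: 'n' vs 'l' !=
Hamming distance = 3


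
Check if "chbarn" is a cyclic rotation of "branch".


Word: "branch", Candidate: "chbarn"
Method: check if candidate is substring of word+word
"branchbranch" contains "chbarn"? No
Is rotation = No


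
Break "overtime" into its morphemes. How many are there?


Word: "overtime"
Morphemes: over- + time
Each morpheme carries meaning
= 2 morphemes


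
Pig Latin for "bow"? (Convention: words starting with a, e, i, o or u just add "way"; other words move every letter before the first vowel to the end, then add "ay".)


Word: "bow"
Starts with consonant(s) → move to end, add 'ay'
Consonant cluster: "b"
Pig Latin = "owbay"


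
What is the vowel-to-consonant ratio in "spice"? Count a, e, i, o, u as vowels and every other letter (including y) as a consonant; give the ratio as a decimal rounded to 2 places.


Word: "spice"
Vowels (a,e,i,o,u): 2
Consonants: 3
Ratio = 2/3
= 0.67


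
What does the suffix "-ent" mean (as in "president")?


Suffix: -ent
Example: president = preside + -ent, with a spelling change
Meaning = one who / that which


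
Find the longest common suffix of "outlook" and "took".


Word 1: "outlook"
Word 2: "took"
Comparing from end:
  Pos -1: 'k' == 'k'
  Pos -2: 'o' == 'o'
  Pos -3: 'o' == 'o'
  Pos -4: 'l' != 't' (stop)
LCS = "ook" (length 3)


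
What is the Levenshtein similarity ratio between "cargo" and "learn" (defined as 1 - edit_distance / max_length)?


Word 1: "cargo" (length 5)
Word 2: "learn" (length 5)
One optimal edit sequence:
  1. insert 'l'  (+1)
  2. substitute 'c' -> 'e'  (+1)
  3. keep 'a'
  4. keep 'r'
  5. delete 'g'  (+1)
  6. substitute 'o' -> 'n'  (+1)
Edit distance = 4
Max length = max(5, 5) = 5
Similarity = 1 - 4/5
= 0.2000


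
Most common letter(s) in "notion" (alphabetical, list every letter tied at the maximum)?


Word: "notion"
Letter counts:
  'i': 1
  'n': 2
  'o': 2
  't': 1
Maximum count = 2
Most frequent = 'n', 'o' (2 times each)


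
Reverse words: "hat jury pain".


Original: "hat jury pain"
Words (1..n): hat | jury | pain
Reversed (n..1): pain | jury | hat
Result = "pain jury hat"


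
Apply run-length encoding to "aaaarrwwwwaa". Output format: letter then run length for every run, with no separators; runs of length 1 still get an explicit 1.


String: "aaaarrwwwwaa"
Scanning for consecutive runs:
  'a' x 4
  'r' x 2
  'w' x 4
  'a' x 2
RLE = "a4r2w4a2"


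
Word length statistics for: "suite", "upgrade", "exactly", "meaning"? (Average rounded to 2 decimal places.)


Lengths: "suite"=5, "upgrade"=7, "exactly"=7, "meaning"=7
Sum = 26, Count = 4
Average = 26/4 = 6.50
= avg=6.50, min=5, max=7


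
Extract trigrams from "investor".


Word: "investor" (length 8)
Number of trigrams = 8 - 3 + 1 = 6
  Position 0: "inv"
  Position 1: "nve"
  Position 2: "ves"
  Position 3: "est"
  Position 4: "sto"
  Position 5: "tor"
Trigrams = "inv", "nve", "ves", "est", "sto", "tor"


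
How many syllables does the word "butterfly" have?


Word: "butterfly"
Syllable breakdown: but-ter-fly
Counting: 3 parts
= 3 syllables


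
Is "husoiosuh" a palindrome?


Word: "husoiosuh"
Reversed: "husoiosuh"
Forward == Backward? husoiosuh == husoiosuh
Palindrome = Yes


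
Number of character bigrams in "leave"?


Word: "leave" (length 5)
Number of 2-grams = length - 2 + 1 = 5 - 2 + 1
= 4


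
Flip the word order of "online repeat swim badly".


Original: "online repeat swim badly"
Words (1..n): online | repeat | swim | badly
Reversed (n..1): badly | swim | repeat | online
Result = "badly swim repeat online"


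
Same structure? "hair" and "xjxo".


Pattern of "hair": [0, 1, 2, 3]
Pattern of "xjxo": [0, 1, 0, 2]
Patterns do not match
Same pattern = No


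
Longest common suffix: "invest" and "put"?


Word 1: "invest"
Word 2: "put"
Comparing from end:
  Pos -1: 't' == 't'
  Pos -2: 's' != 'u' (stop)
LCS = "t" (length 1)


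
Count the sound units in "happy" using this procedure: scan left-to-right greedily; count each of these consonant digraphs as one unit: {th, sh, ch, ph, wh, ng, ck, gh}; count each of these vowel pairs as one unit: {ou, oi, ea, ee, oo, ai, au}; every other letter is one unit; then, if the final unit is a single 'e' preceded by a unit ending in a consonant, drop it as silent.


Word: "happy" (5 letters)
Left-to-right scan:
  [1] 'h' (letter)
  [2] 'a' (letter)
  [3] 'p' (letter)
  [4] 'p' (letter)
  [5] 'y' (letter)
Units from scan: 5
Sound units = 5 units


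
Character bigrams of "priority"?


Word: "priority" (length 8)
Number of bigrams = 8 - 2 + 1 = 7
  Position 0: "pr"
  Position 1: "ri"
  Position 2: "io"
  Position 3: "or"
  Position 4: "ri"
  Position 5: "it"
  Position 6: "ty"
Bigrams = "pr", "ri", "io", "or", "ri", "it", "ty"


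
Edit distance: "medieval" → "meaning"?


Word 1: "medieval" (length 8)
Word 2: "meaning" (length 7)
One optimal edit sequence (insert/delete/substitute each cost 1):
  1. keep 'm'
  2. keep 'e'
  3. delete 'd'  (+1)
  4. substitute 'i' -> 'a'  (+1)
  5. substitute 'e' -> 'n'  (+1)
  6. substitute 'v' -> 'i'  (+1)
  7. substitute 'a' -> 'n'  (+1)
  8. substitute 'l' -> 'g'  (+1)
Total edit operations: 6
Edit distance = 6


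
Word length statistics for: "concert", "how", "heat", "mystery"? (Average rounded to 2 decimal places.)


Lengths: "concert"=7, "how"=3, "heat"=4, "mystery"=7
Sum = 21, Count = 4
Average = 21/4 = 5.25
= avg=5.25, min=3, max=7


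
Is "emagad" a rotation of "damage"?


Word: "damage", Candidate: "emagad"
Method: check if candidate is substring of word+word
"damagedamage" contains "emagad"? No
Is rotation = No


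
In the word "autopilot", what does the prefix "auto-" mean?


Prefix: auto-
Example: autopilot (auto- + pilot)
Meaning = self


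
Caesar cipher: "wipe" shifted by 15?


Word: "wipe"
Shift: 15
Each letter → (letter + shift) mod 26:
  'w' (22) + 15 = 11 → 'l'
  'i' (8) + 15 = 23 → 'x'
  'p' (15) + 15 = 4 → 'e'
  'e' (4) + 15 = 19 → 't'
Result = "lxet"


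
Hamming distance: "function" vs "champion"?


Comparing character by character (same length = 8):
  Pos 0: 'f' vs 'c' !=
  Pos 1: 'u' vs 'h' !=
  Pos 2: 'n' vs 'a' !=
  Pos 3: 'c' vs 'm' !=
  Pos 4: 't' vs 'p' !=
  Pos 5: 'i' vs 'i' =
  Pos 6: 'o' vs 'o' =
  Pos 7: 'n' vs 'n' =
Hamming distance = 5


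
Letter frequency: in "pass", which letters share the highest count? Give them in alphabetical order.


Word: "pass"
Letter counts:
  'a': 1
  'p': 1
  's': 2
Maximum count = 2
Most frequent = 's' (2 times each)


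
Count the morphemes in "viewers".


Word: "viewers"
Morphemes: view + -er + -s
Each morpheme carries meaning
= 3 morphemes


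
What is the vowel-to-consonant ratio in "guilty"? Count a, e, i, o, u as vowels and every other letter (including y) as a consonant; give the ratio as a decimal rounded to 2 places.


Word: "guilty"
Vowels (a,e,i,o,u): 2
Consonants: 4
Ratio = 2/4
= 0.50


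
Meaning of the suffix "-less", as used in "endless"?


Suffix: -less
Example: endless = end + -less
Meaning = without


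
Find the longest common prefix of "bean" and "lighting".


Word 1: "bean"
Word 2: "lighting"
Comparing from start:
  Pos 0: 'b' != 'l' (stop)
LCP = "" (length 0)


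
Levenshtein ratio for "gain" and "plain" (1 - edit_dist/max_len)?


Word 1: "gain" (length 4)
Word 2: "plain" (length 5)
One optimal edit sequence:
  1. insert 'p'  (+1)
  2. substitute 'g' -> 'l'  (+1)
  3. keep 'a'
  4. keep 'i'
  5. keep 'n'
Edit distance = 2
Max length = max(4, 5) = 5
Similarity = 1 - 2/5
= 0.6000


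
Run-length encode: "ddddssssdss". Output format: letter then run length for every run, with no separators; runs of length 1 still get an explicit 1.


String: "ddddssssdss"
Scanning for consecutive runs:
  'd' x 4
  's' x 4
  'd' x 1
  's' x 2
RLE = "d4s4d1s2"


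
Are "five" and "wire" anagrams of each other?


Word 1: "five" → sorted: efiv
Word 2: "wire" → sorted: eirw
Same letters? efiv != eirw
Anagram = No


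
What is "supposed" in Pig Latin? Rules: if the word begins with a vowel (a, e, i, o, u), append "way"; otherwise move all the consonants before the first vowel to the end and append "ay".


Word: "supposed"
Starts with consonant(s) → move to end, add 'ay'
Consonant cluster: "s"
Pig Latin = "upposedsay"


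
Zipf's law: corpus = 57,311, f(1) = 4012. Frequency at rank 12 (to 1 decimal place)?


Zipf's law: f(r) = f(1) / r
f(1) = 4012
f(12) = 4012 / 12
= 334.3 occurrences


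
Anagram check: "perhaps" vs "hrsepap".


Word 1: "perhaps" → sorted: aehpprs
Word 2: "hrsepap" → sorted: aehpprs
Same letters? aehpprs == aehpprs
Anagram = Yes


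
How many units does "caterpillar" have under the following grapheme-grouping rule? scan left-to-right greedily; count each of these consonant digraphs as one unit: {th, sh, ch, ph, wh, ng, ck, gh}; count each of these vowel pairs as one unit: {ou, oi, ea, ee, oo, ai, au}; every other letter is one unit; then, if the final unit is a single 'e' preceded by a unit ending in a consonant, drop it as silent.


Word: "caterpillar" (11 letters)
Left-to-right scan:
  [1] 'c' (letter)
  [2] 'a' (letter)
  [3] 't' (letter)
  [4] 'e' (letter)
  [5] 'r' (letter)
  [6] 'p' (letter)
  [7] 'i' (letter)
  [8] 'l' (letter)
  [9] 'l' (letter)
  [10] 'a' (letter)
  [11] 'r' (letter)
Units from scan: 11
Sound units = 11 units


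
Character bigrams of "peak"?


Word: "peak" (length 4)
Number of bigrams = 4 - 2 + 1 = 3
  Position 0: "pe"
  Position 1: "ea"
  Position 2: "ak"
Bigrams = "pe", "ea", "ak"


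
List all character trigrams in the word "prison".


Word: "prison" (length 6)
Number of trigrams = 6 - 3 + 1 = 4
  Position 0: "pri"
  Position 1: "ris"
  Position 2: "iso"
  Position 3: "son"
Trigrams = "pri", "ris", "iso", "son"


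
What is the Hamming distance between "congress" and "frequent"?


Comparing character by character (same length = 8):
  Pos 0: 'c' vs 'f' !=
  Pos 1: 'o' vs 'r' !=
  Pos 2: 'n' vs 'e' !=
  Pos 3: 'g' vs 'q' !=
  Pos 4: 'r' vs 'u' !=
  Pos 5: 'e' vs 'e' =
  Pos 6: 's' vs 'n' !=
  Pos 7: 's' vs 't' !=
Hamming distance = 7


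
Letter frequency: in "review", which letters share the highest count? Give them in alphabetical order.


Word: "review"
Letter counts:
  'e': 2
  'i': 1
  'r': 1
  'v': 1
  'w': 1
Maximum count = 2
Most frequent = 'e' (2 times each)


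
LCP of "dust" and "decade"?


Word 1: "dust"
Word 2: "decade"
Comparing from start:
  Pos 0: 'd' == 'd'
  Pos 1: 'u' != 'e' (stop)
LCP = "d" (length 1)


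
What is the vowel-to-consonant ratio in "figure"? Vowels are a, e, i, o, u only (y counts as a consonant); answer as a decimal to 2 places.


Word: "figure"
Vowels (a,e,i,o,u): 3
Consonants: 3
Ratio = 3/3
= 1.00


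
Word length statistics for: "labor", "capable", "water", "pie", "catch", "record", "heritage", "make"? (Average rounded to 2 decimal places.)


Lengths: "labor"=5, "capable"=7, "water"=5, "pie"=3, "catch"=5, "record"=6, "heritage"=8, "make"=4
Sum = 43, Count = 8
Average = 43/8 = 5.38
= avg=5.38, min=3, max=8


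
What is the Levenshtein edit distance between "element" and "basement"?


Word 1: "element" (length 7)
Word 2: "basement" (length 8)
One optimal edit sequence (insert/delete/substitute each cost 1):
  1. insert 'b'  (+1)
  2. substitute 'e' -> 'a'  (+1)
  3. substitute 'l' -> 's'  (+1)
  4. keep 'e'
  5. keep 'm'
  6. keep 'e'
  7. keep 'n'
  8. keep 't'
Total edit operations: 3
Edit distance = 3


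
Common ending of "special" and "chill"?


Word 1: "special"
Word 2: "chill"
Comparing from end:
  Pos -1: 'l' == 'l'
  Pos -2: 'a' != 'l' (stop)
LCS = "l" (length 1)


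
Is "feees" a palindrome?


Word: "feees"
Reversed: "seeef"
Forward == Backward? feees != seeef
Palindrome = No


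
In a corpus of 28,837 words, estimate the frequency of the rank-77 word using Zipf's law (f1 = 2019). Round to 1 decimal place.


Zipf's law: f(r) = f(1) / r
f(1) = 2019
f(77) = 2019 / 77
= 26.2 occurrences


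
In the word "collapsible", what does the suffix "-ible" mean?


Suffix: -ible
Example: collapsible = collapse + -ible, with a spelling change
Meaning = capable of


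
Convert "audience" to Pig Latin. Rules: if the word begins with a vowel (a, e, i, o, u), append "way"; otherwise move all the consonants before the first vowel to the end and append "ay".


Word: "audience"
Starts with vowel → add 'way'
Pig Latin = "audienceway"


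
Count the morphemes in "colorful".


Word: "colorful"
Morphemes: color | -ful
Each morpheme carries meaning
= 2 morphemes


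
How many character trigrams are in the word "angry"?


Word: "angry" (length 5)
Number of 3-grams = length - 3 + 1 = 5 - 3 + 1
= 3


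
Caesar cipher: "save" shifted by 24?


Word: "save"
Shift: 24
Each letter → (letter + shift) mod 26:
  's' (18) + 24 = 16 → 'q'
  'a' (0) + 24 = 24 → 'y'
  'v' (21) + 24 = 19 → 't'
  'e' (4) + 24 = 2 → 'c'
Result = "qytc"


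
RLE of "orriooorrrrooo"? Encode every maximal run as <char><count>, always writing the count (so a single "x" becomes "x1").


String: "orriooorrrrooo"
Scanning for consecutive runs:
  'o' x 1
  'r' x 2
  'i' x 1
  'o' x 3
  'r' x 4
  'o' x 3
RLE = "o1r2i1o3r4o3"


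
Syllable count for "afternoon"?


Word: "afternoon"
Syllable breakdown: af | ter | noon
Counting: 3 parts
= 3 syllables


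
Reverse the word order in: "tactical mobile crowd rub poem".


Original: "tactical mobile crowd rub poem"
Words (1..n): tactical | mobile | crowd | rub | poem
Reversed (n..1): poem | rub | crowd | mobile | tactical
Result = "poem rub crowd mobile tactical"


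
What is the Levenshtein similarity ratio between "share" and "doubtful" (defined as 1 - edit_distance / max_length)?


Word 1: "share" (length 5)
Word 2: "doubtful" (length 8)
One optimal edit sequence:
  1. insert 'd'  (+1)
  2. insert 'o'  (+1)
  3. insert 'u'  (+1)
  4. substitute 's' -> 'b'  (+1)
  5. substitute 'h' -> 't'  (+1)
  6. substitute 'a' -> 'f'  (+1)
  7. substitute 'r' -> 'u'  (+1)
  8. substitute 'e' -> 'l'  (+1)
Edit distance = 8
Max length = max(5, 8) = 8
Similarity = 1 - 8/8
= 0.0000


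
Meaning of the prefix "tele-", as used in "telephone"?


Prefix: tele-
As in: telephone -> tele- + phone
Meaning = distant


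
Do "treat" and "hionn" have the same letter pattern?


Pattern of "treat": [0, 1, 2, 3, 0]
Pattern of "hionn": [0, 1, 2, 3, 3]
Patterns do not match
Same pattern = No


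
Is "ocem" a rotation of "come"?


Word: "come", Candidate: "ocem"
Method: check if candidate is substring of word+word
"comecome" contains "ocem"? No
Is rotation = No


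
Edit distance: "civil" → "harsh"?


Word 1: "civil" (length 5)
Word 2: "harsh" (length 5)
One optimal edit sequence (insert/delete/substitute each cost 1):
  1. substitute 'c' -> 'h'  (+1)
  2. substitute 'i' -> 'a'  (+1)
  3. substitute 'v' -> 'r'  (+1)
  4. substitute 'i' -> 's'  (+1)
  5. substitute 'l' -> 'h'  (+1)
Total edit operations: 5
Edit distance = 5


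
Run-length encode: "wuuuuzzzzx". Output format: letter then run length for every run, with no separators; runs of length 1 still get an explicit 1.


String: "wuuuuzzzzx"
Scanning for consecutive runs:
  'w' x 1
  'u' x 4
  'z' x 4
  'x' x 1
RLE = "w1u4z4x1"


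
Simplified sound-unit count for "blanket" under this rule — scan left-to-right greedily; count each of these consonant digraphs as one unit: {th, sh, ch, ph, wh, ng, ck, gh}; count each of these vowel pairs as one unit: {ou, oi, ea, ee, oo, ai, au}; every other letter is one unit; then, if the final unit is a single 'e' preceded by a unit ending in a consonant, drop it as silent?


Word: "blanket" (7 letters)
Left-to-right scan:
  (1) 'b' (letter)
  (2) 'l' (letter)
  (3) 'a' (letter)
  (4) 'n' (letter)
  (5) 'k' (letter)
  (6) 'e' (letter)
  (7) 't' (letter)
Units from scan: 7
Sound units = 7 units


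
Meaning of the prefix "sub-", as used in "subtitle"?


Prefix: sub-
As in: subtitle -> sub- + title
Meaning = under / below


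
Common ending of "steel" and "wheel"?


Word 1: "steel"
Word 2: "wheel"
Comparing from end:
  Pos -1: 'l' == 'l'
  Pos -2: 'e' == 'e'
  Pos -3: 'e' == 'e'
  Pos -4: 't' != 'h' (stop)
LCS = "eel" (length 3)


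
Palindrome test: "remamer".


Word: "remamer"
Reversed: "remamer"
Forward == Backward? remamer == remamer
Palindrome = Yes


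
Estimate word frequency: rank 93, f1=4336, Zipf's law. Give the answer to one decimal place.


Zipf's law: f(r) = f(1) / r
f(1) = 4336
f(93) = 4336 / 93
= 46.6 occurrences


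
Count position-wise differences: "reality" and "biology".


Comparing character by character (same length = 7):
  Pos 0: 'r' vs 'b' !=
  Pos 1: 'e' vs 'i' !=
  Pos 2: 'a' vs 'o' !=
  Pos 3: 'l' vs 'l' =
  Pos 4: 'i' vs 'o' !=
  Pos 5: 't' vs 'g' !=
  Pos 6: 'y' vs 'y' =
Hamming distance = 5


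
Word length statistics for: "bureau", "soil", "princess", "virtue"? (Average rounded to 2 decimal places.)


Lengths: "bureau"=6, "soil"=4, "princess"=8, "virtue"=6
Sum = 24, Count = 4
Average = 24/4 = 6.00
= avg=6.00, min=4, max=8


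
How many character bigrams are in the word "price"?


Word: "price" (length 5)
Number of 2-grams = length - 2 + 1 = 5 - 2 + 1
= 4


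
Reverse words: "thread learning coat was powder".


Original: "thread learning coat was powder"
Words (1..n): thread | learning | coat | was | powder
Reversed (n..1): powder | was | coat | learning | thread
Result = "powder was coat learning thread"


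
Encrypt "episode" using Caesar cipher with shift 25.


Word: "episode"
Shift: 25
Each letter → (letter + shift) mod 26:
  'e' (4) + 25 = 3 → 'd'
  'p' (15) + 25 = 14 → 'o'
  'i' (8) + 25 = 7 → 'h'
  's' (18) + 25 = 17 → 'r'
  'o' (14) + 25 = 13 → 'n'
  'd' (3) + 25 = 2 → 'c'
  'e' (4) + 25 = 3 → 'd'
Result = "dohrncd"


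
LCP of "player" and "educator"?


Word 1: "player"
Word 2: "educator"
Comparing from start:
  Pos 0: 'p' != 'e' (stop)
LCP = "" (length 0)


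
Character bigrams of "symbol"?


Word: "symbol" (length 6)
Number of bigrams = 6 - 2 + 1 = 5
  Position 0: "sy"
  Position 1: "ym"
  Position 2: "mb"
  Position 3: "bo"
  Position 4: "ol"
Bigrams = "sy", "ym", "mb", "bo", "ol"


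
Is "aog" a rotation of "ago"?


Word: "ago", Candidate: "aog"
Method: check if candidate is substring of word+word
"agoago" contains "aog"? No
Is rotation = No


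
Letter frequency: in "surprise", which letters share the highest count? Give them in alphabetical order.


Word: "surprise"
Letter counts:
  'e': 1
  'i': 1
  'p': 1
  'r': 2
  's': 2
  'u': 1
Maximum count = 2
Most frequent = 'r', 's' (2 times each)


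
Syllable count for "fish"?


Word: "fish"
Syllable breakdown: fish
Counting: 1 part
= 1 syllable


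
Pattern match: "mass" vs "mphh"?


Pattern of "mass": [0, 1, 2, 2]
Pattern of "mphh": [0, 1, 2, 2]
Patterns match
Same pattern = Yes


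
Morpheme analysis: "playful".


Word: "playful"
Morphemes: play / -ful
Each morpheme carries meaning
= 2 morphemes


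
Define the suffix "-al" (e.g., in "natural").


Suffix: -al
Example: natural = nature + -al, with a spelling change
Meaning = relating to


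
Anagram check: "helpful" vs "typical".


Word 1: "helpful" → sorted: efhllpu
Word 2: "typical" → sorted: acilpty
Same letters? efhllpu != acilpty
Anagram = No


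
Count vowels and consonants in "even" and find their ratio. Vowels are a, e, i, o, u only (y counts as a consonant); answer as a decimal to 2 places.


Word: "even"
Vowels (a,e,i,o,u): 2
Consonants: 2
Ratio = 2/2
= 1.00


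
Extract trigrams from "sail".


Word: "sail" (length 4)
Number of trigrams = 4 - 3 + 1 = 2
  Position 0: "sai"
  Position 1: "ail"
Trigrams = "sai", "ail"


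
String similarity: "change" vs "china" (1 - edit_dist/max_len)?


Word 1: "change" (length 6)
Word 2: "china" (length 5)
One optimal edit sequence:
  1. keep 'c'
  2. keep 'h'
  3. substitute 'a' -> 'i'  (+1)
  4. keep 'n'
  5. delete 'g'  (+1)
  6. substitute 'e' -> 'a'  (+1)
Edit distance = 3
Max length = max(6, 5) = 6
Similarity = 1 - 3/6
= 0.5000


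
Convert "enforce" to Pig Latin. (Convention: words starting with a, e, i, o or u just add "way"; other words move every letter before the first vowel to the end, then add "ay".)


Word: "enforce"
Starts with vowel → add 'way'
Pig Latin = "enforceway"


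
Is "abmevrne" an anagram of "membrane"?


Word 1: "membrane" → sorted: abeemmnr
Word 2: "abmevrne" → sorted: abeemnrv
Same letters? abeemmnr != abeemnrv
Anagram = No


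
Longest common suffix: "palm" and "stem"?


Word 1: "palm"
Word 2: "stem"
Comparing from end:
  Pos -1: 'm' == 'm'
  Pos -2: 'l' != 'e' (stop)
LCS = "m" (length 1)


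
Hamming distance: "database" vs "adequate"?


Comparing character by character (same length = 8):
  Pos 0: 'd' vs 'a' !=
  Pos 1: 'a' vs 'd' !=
  Pos 2: 't' vs 'e' !=
  Pos 3: 'a' vs 'q' !=
  Pos 4: 'b' vs 'u' !=
  Pos 5: 'a' vs 'a' =
  Pos 6: 's' vs 't' !=
  Pos 7: 'e' vs 'e' =
Hamming distance = 6


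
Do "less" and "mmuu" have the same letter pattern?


Pattern of "less": [0, 1, 2, 2]
Pattern of "mmuu": [0, 0, 1, 1]
Patterns do not match
Same pattern = No


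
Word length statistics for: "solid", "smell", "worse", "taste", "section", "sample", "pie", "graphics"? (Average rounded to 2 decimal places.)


Lengths: "solid"=5, "smell"=5, "worse"=5, "taste"=5, "section"=7, "sample"=6, "pie"=3, "graphics"=8
Sum = 44, Count = 8
Average = 44/8 = 5.50
= avg=5.50, min=3, max=8


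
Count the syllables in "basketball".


Word: "basketball"
Syllable breakdown: bas-ket-ball
Counting: 3 parts
= 3 syllables


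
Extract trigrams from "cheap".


Word: "cheap" (length 5)
Number of trigrams = 5 - 3 + 1 = 3
  Position 0: "che"
  Position 1: "hea"
  Position 2: "eap"
Trigrams = "che", "hea", "eap"


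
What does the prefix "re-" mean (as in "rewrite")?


Prefix: re-
As in: rewrite -> re- + write
Meaning = again


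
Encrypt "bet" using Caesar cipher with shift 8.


Word: "bet"
Shift: 8
Each letter → (letter + shift) mod 26:
  'b' (1) + 8 = 9 → 'j'
  'e' (4) + 8 = 12 → 'm'
  't' (19) + 8 = 1 → 'b'
Result = "jmb"


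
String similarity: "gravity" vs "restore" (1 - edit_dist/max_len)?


Word 1: "gravity" (length 7)
Word 2: "restore" (length 7)
One optimal edit sequence:
  1. substitute 'g' -> 'r'  (+1)
  2. substitute 'r' -> 'e'  (+1)
  3. substitute 'a' -> 's'  (+1)
  4. substitute 'v' -> 't'  (+1)
  5. substitute 'i' -> 'o'  (+1)
  6. substitute 't' -> 'r'  (+1)
  7. substitute 'y' -> 'e'  (+1)
Edit distance = 7
Max length = max(7, 7) = 7
Similarity = 1 - 7/7
= 0.0000


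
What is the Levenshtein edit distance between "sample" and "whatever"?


Word 1: "sample" (length 6)
Word 2: "whatever" (length 8)
One optimal edit sequence (insert/delete/substitute each cost 1):
  1. insert 'w'  (+1)
  2. substitute 's' -> 'h'  (+1)
  3. keep 'a'
  4. substitute 'm' -> 't'  (+1)
  5. substitute 'p' -> 'e'  (+1)
  6. substitute 'l' -> 'v'  (+1)
  7. keep 'e'
  8. insert 'r'  (+1)
Total edit operations: 6
Edit distance = 6


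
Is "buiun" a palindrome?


Word: "buiun"
Reversed: "nuiub"
Forward == Backward? buiun != nuiub
Palindrome = No


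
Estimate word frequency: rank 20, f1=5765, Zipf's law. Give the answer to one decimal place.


Zipf's law: f(r) = f(1) / r
f(1) = 5765
f(20) = 5765 / 20
= 288.3 occurrences


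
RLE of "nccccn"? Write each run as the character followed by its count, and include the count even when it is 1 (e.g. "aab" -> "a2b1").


String: "nccccn"
Scanning for consecutive runs:
  'n' x 1
  'c' x 4
  'n' x 1
RLE = "n1c4n1"


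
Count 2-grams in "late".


Word: "late" (length 4)
Number of 2-grams = length - 2 + 1 = 4 - 2 + 1
= 3


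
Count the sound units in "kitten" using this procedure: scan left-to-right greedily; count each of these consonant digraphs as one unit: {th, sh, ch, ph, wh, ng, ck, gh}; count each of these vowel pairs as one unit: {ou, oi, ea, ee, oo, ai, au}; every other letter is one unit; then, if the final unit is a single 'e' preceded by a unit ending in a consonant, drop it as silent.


Word: "kitten" (6 letters)
Left-to-right scan:
  1. 'k' (letter)
  2. 'i' (letter)
  3. 't' (letter)
  4. 't' (letter)
  5. 'e' (letter)
  6. 'n' (letter)
Units from scan: 6
Sound units = 6 units


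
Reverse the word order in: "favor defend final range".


Original: "favor defend final range"
Words (1..n): favor | defend | final | range
Reversed (n..1): range | final | defend | favor
Result = "range final defend favor"


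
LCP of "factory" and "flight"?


Word 1: "factory"
Word 2: "flight"
Comparing from start:
  Pos 0: 'f' == 'f'
  Pos 1: 'a' != 'l' (stop)
LCP = "f" (length 1)


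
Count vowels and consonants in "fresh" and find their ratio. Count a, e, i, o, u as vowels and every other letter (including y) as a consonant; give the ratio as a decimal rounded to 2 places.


Word: "fresh"
Vowels (a,e,i,o,u): 1
Consonants: 4
Ratio = 1/4
= 0.25


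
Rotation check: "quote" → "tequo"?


Word: "quote", Candidate: "tequo"
Method: check if candidate is substring of word+word
"quotequote" contains "tequo"? Yes
Is rotation = Yes


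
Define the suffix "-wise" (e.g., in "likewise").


Suffix: -wise
As in: likewise -> like + -wise
Meaning = in the manner of


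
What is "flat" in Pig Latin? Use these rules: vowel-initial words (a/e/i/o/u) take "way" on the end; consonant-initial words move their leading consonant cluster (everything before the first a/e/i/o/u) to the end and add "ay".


Word: "flat"
Starts with consonant(s) → move to end, add 'ay'
Consonant cluster: "fl"
Pig Latin = "atflay"


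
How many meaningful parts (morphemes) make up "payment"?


Word: "payment"
Morphemes: pay / -ment
Each morpheme carries meaning
= 2 morphemes


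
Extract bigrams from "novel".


Word: "novel" (length 5)
Number of bigrams = 5 - 2 + 1 = 4
  Position 0: "no"
  Position 1: "ov"
  Position 2: "ve"
  Position 3: "el"
Bigrams = "no", "ov", "ve", "el"


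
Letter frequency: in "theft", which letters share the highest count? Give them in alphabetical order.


Word: "theft"
Letter counts:
  'e': 1
  'f': 1
  'h': 1
  't': 2
Maximum count = 2
Most frequent = 't' (2 times each)


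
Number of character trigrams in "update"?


Word: "update" (length 6)
Number of 3-grams = length - 3 + 1 = 6 - 3 + 1
= 4


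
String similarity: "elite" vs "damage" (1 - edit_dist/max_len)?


Word 1: "elite" (length 5)
Word 2: "damage" (length 6)
One optimal edit sequence:
  1. insert 'd'  (+1)
  2. substitute 'e' -> 'a'  (+1)
  3. substitute 'l' -> 'm'  (+1)
  4. substitute 'i' -> 'a'  (+1)
  5. substitute 't' -> 'g'  (+1)
  6. keep 'e'
Edit distance = 5
Max length = max(5, 6) = 6
Similarity = 1 - 5/6
= 0.1667


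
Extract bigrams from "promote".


Word: "promote" (length 7)
Number of bigrams = 7 - 2 + 1 = 6
  Position 0: "pr"
  Position 1: "ro"
  Position 2: "om"
  Position 3: "mo"
  Position 4: "ot"
  Position 5: "te"
Bigrams = "pr", "ro", "om", "mo", "ot", "te"
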